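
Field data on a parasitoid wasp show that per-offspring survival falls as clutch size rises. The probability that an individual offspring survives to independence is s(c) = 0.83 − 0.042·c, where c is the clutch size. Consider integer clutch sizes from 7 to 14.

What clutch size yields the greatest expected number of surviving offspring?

10

Expected surviving offspring = c × s(c):
  c=7: 7 × 0.536 = 3.752
  c=8: 8 × 0.494 = 3.952
  c=9: 9 × 0.452 = 4.068
  c=10: 10 × 0.410 = 4.100
  c=11: 11 × 0.368 = 4.048
  c=12: 12 × 0.326 = 3.912
  c=13: 13 × 0.284 = 3.692
  c=14: 14 × 0.242 = 3.388
Maximum at c = 10 (4.100 surviving offspring).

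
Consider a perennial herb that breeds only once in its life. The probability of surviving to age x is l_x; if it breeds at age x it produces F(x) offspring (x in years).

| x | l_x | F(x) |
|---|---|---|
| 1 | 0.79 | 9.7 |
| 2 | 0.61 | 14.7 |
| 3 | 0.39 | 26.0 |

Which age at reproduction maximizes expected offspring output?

Expected offspring if breeding at age x = l_x × F(x):
  age 1: 0.79 × 9.7 = 7.663
  age 2: 0.61 × 14.7 = 8.967
  age 3: 0.39 × 26.0 = 10.140
Maximum at age 3 (10.140).

3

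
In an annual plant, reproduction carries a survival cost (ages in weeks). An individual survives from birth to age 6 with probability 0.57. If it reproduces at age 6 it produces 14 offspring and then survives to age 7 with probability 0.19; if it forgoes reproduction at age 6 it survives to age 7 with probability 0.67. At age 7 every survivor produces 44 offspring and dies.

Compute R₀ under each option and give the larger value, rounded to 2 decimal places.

breed at age 6: R₀ = 0.57 × (14 + 0.19 × 44) = 0.57 × 22.3600 = 12.7452
delay to age 7: R₀ = 0.57 × (0.67 × 44) = 0.57 × 29.4800 = 16.8036
Higher: delay to age 7 (16.8036).

16.80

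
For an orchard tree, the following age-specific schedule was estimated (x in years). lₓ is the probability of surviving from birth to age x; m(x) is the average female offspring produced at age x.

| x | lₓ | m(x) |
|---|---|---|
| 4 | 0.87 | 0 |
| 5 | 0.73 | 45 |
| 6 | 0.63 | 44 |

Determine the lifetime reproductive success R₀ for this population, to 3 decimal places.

R₀ = Σ lₓ m(x):
  age 4: 0.87 × 0 = 0.0000
  age 5: 0.73 × 45 = 32.8500
  age 6: 0.63 × 44 = 27.7200
R₀ = 0.0000 + 32.8500 + 27.7200 = 60.5700

60.570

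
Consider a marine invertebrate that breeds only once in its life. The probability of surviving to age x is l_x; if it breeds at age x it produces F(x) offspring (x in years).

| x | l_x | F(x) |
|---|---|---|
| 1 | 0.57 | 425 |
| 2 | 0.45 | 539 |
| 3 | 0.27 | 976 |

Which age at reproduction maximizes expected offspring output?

3

Expected offspring if breeding at age x = l_x × F(x):
  age 1: 0.57 × 425 = 242.250
  age 2: 0.45 × 539 = 242.550
  age 3: 0.27 × 976 = 263.520
Maximum at age 3 (263.520).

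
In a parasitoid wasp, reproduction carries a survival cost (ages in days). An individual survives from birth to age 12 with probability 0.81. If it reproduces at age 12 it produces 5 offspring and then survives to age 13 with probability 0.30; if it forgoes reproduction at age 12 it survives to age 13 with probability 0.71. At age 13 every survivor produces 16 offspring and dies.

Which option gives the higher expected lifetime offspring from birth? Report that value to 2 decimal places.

9.20

breed at age 12: R₀ = 0.81 × (5 + 0.30 × 16) = 0.81 × 9.8000 = 7.9380
delay to age 13: R₀ = 0.81 × (0.71 × 16) = 0.81 × 11.3600 = 9.2016
Higher: delay to age 13 (9.2016).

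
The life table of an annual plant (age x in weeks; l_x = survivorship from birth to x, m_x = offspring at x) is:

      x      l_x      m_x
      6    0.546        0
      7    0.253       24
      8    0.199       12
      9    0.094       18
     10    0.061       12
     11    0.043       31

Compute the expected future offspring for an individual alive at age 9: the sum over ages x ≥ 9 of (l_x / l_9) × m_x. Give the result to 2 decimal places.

l_9 = 0.094. Conditional survival from age 9 to x is l_x / l_9.
  x=9: (0.094/0.094) × 18 = 18.0000
  x=10: (0.061/0.094) × 12 = 7.7872
  x=11: (0.043/0.094) × 31 = 14.1809
Sum = 18.0000 + 7.7872 + 14.1809 = 39.9681

39.97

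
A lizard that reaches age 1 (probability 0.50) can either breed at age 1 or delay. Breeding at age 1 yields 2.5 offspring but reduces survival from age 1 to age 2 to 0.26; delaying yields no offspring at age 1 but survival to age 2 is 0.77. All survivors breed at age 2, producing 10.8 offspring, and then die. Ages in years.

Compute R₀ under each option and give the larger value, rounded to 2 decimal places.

breed at age 1: R₀ = 0.50 × (2.5 + 0.26 × 10.8) = 0.50 × 5.3080 = 2.6540
delay to age 2: R₀ = 0.50 × (0.77 × 10.8) = 0.50 × 8.3160 = 4.1580
Higher: delay to age 2 (4.1580).

4.16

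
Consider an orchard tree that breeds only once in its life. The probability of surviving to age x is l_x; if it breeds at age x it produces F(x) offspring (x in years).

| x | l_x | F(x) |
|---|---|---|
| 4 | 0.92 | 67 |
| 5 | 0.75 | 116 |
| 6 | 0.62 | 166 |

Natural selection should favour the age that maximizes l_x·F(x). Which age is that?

Expected offspring if breeding at age x = l_x × F(x):
  age 4: 0.92 × 67 = 61.640
  age 5: 0.75 × 116 = 87.000
  age 6: 0.62 × 166 = 102.920
Maximum at age 6 (102.920).

6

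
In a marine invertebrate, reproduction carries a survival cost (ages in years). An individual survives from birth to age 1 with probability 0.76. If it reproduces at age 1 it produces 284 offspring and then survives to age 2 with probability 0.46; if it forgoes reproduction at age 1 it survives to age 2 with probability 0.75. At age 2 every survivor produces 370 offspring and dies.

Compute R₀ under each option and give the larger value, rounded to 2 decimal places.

345.19

breed at age 1: R₀ = 0.76 × (284 + 0.46 × 370) = 0.76 × 454.2000 = 345.1920
delay to age 2: R₀ = 0.76 × (0.75 × 370) = 0.76 × 277.5000 = 210.9000
Higher: breed at age 1 (345.1920).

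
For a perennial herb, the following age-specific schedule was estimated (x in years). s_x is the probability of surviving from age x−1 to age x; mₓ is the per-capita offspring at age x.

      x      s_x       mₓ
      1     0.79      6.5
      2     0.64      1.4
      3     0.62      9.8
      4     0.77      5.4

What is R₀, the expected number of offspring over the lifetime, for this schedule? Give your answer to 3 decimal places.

Survivorship from birth: l_x = s_1·s_2·…·s_x.
  l_1 = 0.79000
  l_2 = 0.50560
  l_3 = 0.31347
  l_4 = 0.24137
R₀ = Σ l_x mₓ:
  age 1: 0.79000 × 6.5 = 5.1350
  age 2: 0.50560 × 1.4 = 0.7078
  age 3: 0.31347 × 9.8 = 3.0720
  age 4: 0.24137 × 5.4 = 1.3034
R₀ = 5.1350 + 0.7078 + 3.0720 + 1.3034 = 10.2182

10.218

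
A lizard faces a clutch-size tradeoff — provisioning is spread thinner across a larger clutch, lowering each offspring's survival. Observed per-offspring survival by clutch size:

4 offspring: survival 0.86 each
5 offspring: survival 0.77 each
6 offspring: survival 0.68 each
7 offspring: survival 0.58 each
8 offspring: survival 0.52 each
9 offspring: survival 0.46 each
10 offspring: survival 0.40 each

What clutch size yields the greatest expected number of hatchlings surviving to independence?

8

Expected hatchlings surviving to independence = c × s(c):
  c=4: 4 × 0.86 = 3.440
  c=5: 5 × 0.77 = 3.850
  c=6: 6 × 0.68 = 4.080
  c=7: 7 × 0.58 = 4.060
  c=8: 8 × 0.52 = 4.160
  c=9: 9 × 0.46 = 4.140
  c=10: 10 × 0.40 = 4.000
Maximum at c = 8 (4.160 hatchlings surviving to independence).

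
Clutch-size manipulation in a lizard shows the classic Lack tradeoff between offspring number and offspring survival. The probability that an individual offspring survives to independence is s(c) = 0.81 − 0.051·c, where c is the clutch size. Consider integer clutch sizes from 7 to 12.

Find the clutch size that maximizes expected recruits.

Expected recruits = c × s(c):
  c=7: 7 × 0.453 = 3.171
  c=8: 8 × 0.402 = 3.216
  c=9: 9 × 0.351 = 3.159
  c=10: 10 × 0.300 = 3.000
  c=11: 11 × 0.249 = 2.739
  c=12: 12 × 0.198 = 2.376
Maximum at c = 8 (3.216 recruits).

8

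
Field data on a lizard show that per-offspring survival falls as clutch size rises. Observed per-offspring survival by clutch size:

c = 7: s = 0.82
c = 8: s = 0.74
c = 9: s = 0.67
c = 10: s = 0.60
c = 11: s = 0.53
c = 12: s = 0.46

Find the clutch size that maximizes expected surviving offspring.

Expected surviving offspring = c × s(c):
  c=7: 7 × 0.82 = 5.740
  c=8: 8 × 0.74 = 5.920
  c=9: 9 × 0.67 = 6.030
  c=10: 10 × 0.60 = 6.000
  c=11: 11 × 0.53 = 5.830
  c=12: 12 × 0.46 = 5.520
Maximum at c = 9 (6.030 surviving offspring).

9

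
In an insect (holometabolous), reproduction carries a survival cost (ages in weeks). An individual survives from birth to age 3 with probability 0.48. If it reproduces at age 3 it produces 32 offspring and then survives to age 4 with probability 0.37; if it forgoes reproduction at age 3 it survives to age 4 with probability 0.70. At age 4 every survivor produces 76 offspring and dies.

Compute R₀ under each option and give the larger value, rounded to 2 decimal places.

breed at age 3: R₀ = 0.48 × (32 + 0.37 × 76) = 0.48 × 60.1200 = 28.8576
delay to age 4: R₀ = 0.48 × (0.70 × 76) = 0.48 × 53.2000 = 25.5360
Higher: breed at age 3 (28.8576).

28.86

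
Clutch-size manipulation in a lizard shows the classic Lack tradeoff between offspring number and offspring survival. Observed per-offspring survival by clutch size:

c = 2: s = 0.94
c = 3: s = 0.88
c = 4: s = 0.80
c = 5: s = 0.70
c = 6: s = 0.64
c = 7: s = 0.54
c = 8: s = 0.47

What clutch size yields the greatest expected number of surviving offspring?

Expected surviving offspring = c × s(c):
  c=2: 2 × 0.94 = 1.880
  c=3: 3 × 0.88 = 2.640
  c=4: 4 × 0.80 = 3.200
  c=5: 5 × 0.70 = 3.500
  c=6: 6 × 0.64 = 3.840
  c=7: 7 × 0.54 = 3.780
  c=8: 8 × 0.47 = 3.760
Maximum at c = 6 (3.840 surviving offspring).

6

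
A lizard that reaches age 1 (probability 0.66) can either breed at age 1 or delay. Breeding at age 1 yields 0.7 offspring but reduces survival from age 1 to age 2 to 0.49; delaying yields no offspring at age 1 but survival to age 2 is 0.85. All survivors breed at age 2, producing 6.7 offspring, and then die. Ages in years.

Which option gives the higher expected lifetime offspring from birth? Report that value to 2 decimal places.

breed at age 1: R₀ = 0.66 × (0.7 + 0.49 × 6.7) = 0.66 × 3.9830 = 2.6288
delay to age 2: R₀ = 0.66 × (0.85 × 6.7) = 0.66 × 5.6950 = 3.7587
Higher: delay to age 2 (3.7587).

3.76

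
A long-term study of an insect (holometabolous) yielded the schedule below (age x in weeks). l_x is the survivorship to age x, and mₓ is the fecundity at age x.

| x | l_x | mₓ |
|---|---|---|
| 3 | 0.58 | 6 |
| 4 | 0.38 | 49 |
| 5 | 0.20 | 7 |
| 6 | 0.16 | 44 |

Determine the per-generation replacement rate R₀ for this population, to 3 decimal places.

R₀ = Σ l_x mₓ:
  age 3: 0.58 × 6 = 3.4800
  age 4: 0.38 × 49 = 18.6200
  age 5: 0.20 × 7 = 1.4000
  age 6: 0.16 × 44 = 7.0400
R₀ = 3.4800 + 18.6200 + 1.4000 + 7.0400 = 30.5400

30.540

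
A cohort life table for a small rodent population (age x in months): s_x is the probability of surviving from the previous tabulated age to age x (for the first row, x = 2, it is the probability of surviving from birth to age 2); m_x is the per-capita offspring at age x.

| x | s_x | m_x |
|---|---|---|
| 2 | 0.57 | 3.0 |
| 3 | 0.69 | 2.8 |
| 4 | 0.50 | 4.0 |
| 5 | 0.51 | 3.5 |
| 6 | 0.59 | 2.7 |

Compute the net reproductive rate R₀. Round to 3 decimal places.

4.109

Survivorship from birth: l_x = s_2·s_3·…·s_x.
  l_2 = 0.57000
  l_3 = 0.39330
  l_4 = 0.19665
  l_5 = 0.10029
  l_6 = 0.05917
R₀ = Σ l_x m_x:
  age 2: 0.57000 × 3.0 = 1.7100
  age 3: 0.39330 × 2.8 = 1.1012
  age 4: 0.19665 × 4.0 = 0.7866
  age 5: 0.10029 × 3.5 = 0.3510
  age 6: 0.05917 × 2.7 = 0.1598
R₀ = 1.7100 + 1.1012 + 0.7866 + 0.3510 + 0.1598 = 4.1086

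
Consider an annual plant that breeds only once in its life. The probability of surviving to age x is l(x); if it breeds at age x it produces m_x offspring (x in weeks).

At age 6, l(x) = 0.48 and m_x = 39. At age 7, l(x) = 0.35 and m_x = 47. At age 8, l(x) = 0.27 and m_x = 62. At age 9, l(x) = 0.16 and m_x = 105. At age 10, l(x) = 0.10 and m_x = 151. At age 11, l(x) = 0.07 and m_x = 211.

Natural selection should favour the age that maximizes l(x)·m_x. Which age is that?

6

Expected offspring if breeding at age x = l(x) × m_x:
  age 6: 0.48 × 39 = 18.720
  age 7: 0.35 × 47 = 16.450
  age 8: 0.27 × 62 = 16.740
  age 9: 0.16 × 105 = 16.800
  age 10: 0.10 × 151 = 15.100
  age 11: 0.07 × 211 = 14.770
Maximum at age 6 (18.720).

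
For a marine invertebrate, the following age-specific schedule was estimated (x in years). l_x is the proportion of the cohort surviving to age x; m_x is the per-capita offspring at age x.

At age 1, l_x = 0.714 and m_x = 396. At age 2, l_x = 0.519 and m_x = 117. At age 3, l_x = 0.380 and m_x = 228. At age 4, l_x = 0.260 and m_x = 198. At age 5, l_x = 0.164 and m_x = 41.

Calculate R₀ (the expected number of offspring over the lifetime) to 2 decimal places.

R₀ = Σ l_x m_x:
  age 1: 0.714 × 396 = 282.7440
  age 2: 0.519 × 117 = 60.7230
  age 3: 0.380 × 228 = 86.6400
  age 4: 0.260 × 198 = 51.4800
  age 5: 0.164 × 41 = 6.7240
R₀ = 282.7440 + 60.7230 + 86.6400 + 51.4800 + 6.7240 = 488.3110

488.31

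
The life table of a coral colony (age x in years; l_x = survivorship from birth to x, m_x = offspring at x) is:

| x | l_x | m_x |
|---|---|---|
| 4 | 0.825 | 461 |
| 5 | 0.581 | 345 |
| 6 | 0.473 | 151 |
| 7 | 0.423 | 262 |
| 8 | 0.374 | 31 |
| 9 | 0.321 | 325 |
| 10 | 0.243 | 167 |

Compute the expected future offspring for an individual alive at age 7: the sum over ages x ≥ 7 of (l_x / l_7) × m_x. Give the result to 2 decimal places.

631.98

l_7 = 0.423. Conditional survival from age 7 to x is l_x / l_7.
  x=7: (0.423/0.423) × 262 = 262.0000
  x=8: (0.374/0.423) × 31 = 27.4090
  x=9: (0.321/0.423) × 325 = 246.6312
  x=10: (0.243/0.423) × 167 = 95.9362
Sum = 262.0000 + 27.4090 + 246.6312 + 95.9362 = 631.9764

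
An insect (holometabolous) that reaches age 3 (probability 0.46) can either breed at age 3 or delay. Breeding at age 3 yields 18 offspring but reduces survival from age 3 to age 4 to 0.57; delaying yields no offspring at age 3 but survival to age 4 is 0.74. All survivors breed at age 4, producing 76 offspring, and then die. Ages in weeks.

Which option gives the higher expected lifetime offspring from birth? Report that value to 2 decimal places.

28.21

breed at age 3: R₀ = 0.46 × (18 + 0.57 × 76) = 0.46 × 61.3200 = 28.2072
delay to age 4: R₀ = 0.46 × (0.74 × 76) = 0.46 × 56.2400 = 25.8704
Higher: breed at age 3 (28.2072).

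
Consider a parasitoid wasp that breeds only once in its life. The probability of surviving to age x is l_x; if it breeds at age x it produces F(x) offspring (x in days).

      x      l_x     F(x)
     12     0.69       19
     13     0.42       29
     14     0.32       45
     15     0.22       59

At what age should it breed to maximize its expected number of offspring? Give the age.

14

Expected offspring if breeding at age x = l_x × F(x):
  age 12: 0.69 × 19 = 13.110
  age 13: 0.42 × 29 = 12.180
  age 14: 0.32 × 45 = 14.400
  age 15: 0.22 × 59 = 12.980
Maximum at age 14 (14.400).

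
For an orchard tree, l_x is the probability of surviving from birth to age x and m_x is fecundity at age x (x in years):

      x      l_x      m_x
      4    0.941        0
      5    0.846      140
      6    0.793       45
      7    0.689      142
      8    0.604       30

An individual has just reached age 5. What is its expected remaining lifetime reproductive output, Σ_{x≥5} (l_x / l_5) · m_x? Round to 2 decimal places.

l_5 = 0.846. Conditional survival from age 5 to x is l_x / l_5.
  x=5: (0.846/0.846) × 140 = 140.0000
  x=6: (0.793/0.846) × 45 = 42.1809
  x=7: (0.689/0.846) × 142 = 115.6478
  x=8: (0.604/0.846) × 30 = 21.4184
Sum = 140.0000 + 42.1809 + 115.6478 + 21.4184 = 319.2470

319.25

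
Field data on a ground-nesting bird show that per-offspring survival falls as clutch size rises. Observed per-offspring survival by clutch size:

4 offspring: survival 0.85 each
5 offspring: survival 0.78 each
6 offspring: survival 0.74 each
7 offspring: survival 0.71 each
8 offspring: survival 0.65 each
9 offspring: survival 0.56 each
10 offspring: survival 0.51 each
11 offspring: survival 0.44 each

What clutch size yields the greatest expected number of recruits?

8

Expected recruits = c × s(c):
  c=4: 4 × 0.85 = 3.400
  c=5: 5 × 0.78 = 3.900
  c=6: 6 × 0.74 = 4.440
  c=7: 7 × 0.71 = 4.970
  c=8: 8 × 0.65 = 5.200
  c=9: 9 × 0.56 = 5.040
  c=10: 10 × 0.51 = 5.100
  c=11: 11 × 0.44 = 4.840
Maximum at c = 8 (5.200 recruits).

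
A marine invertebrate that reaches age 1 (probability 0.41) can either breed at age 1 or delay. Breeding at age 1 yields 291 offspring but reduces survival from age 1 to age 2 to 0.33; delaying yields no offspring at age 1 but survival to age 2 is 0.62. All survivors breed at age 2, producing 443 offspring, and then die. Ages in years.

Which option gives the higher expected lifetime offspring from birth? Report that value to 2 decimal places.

breed at age 1: R₀ = 0.41 × (291 + 0.33 × 443) = 0.41 × 437.1900 = 179.2479
delay to age 2: R₀ = 0.41 × (0.62 × 443) = 0.41 × 274.6600 = 112.6106
Higher: breed at age 1 (179.2479).

179.25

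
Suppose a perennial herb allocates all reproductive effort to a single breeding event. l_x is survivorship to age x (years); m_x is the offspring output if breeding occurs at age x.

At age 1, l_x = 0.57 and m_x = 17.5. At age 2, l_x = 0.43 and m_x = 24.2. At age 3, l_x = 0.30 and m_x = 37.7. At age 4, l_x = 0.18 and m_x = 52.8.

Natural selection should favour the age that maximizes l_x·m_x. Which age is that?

3

Expected offspring if breeding at age x = l_x × m_x:
  age 1: 0.57 × 17.5 = 9.975
  age 2: 0.43 × 24.2 = 10.406
  age 3: 0.30 × 37.7 = 11.310
  age 4: 0.18 × 52.8 = 9.504
Maximum at age 3 (11.310).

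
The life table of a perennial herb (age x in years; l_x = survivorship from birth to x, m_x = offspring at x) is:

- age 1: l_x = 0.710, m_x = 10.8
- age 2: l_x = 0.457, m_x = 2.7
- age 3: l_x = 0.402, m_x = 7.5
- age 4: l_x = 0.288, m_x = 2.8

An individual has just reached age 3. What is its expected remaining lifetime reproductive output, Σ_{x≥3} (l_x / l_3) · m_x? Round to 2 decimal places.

l_3 = 0.402. Conditional survival from age 3 to x is l_x / l_3.
  x=3: (0.402/0.402) × 7.5 = 7.5000
  x=4: (0.288/0.402) × 2.8 = 2.0060
Sum = 7.5000 + 2.0060 = 9.5060

9.51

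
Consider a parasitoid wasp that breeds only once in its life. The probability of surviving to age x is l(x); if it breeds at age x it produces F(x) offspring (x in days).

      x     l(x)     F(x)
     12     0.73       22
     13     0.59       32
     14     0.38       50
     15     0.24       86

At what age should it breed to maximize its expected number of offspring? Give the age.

15

Expected offspring if breeding at age x = l(x) × F(x):
  age 12: 0.73 × 22 = 16.060
  age 13: 0.59 × 32 = 18.880
  age 14: 0.38 × 50 = 19.000
  age 15: 0.24 × 86 = 20.640
Maximum at age 15 (20.640).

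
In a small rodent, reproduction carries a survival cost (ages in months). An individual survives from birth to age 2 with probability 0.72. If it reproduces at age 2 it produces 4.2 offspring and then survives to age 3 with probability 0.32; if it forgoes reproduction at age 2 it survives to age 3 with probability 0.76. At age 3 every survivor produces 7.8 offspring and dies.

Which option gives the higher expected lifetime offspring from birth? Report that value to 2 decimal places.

4.82

breed at age 2: R₀ = 0.72 × (4.2 + 0.32 × 7.8) = 0.72 × 6.6960 = 4.8211
delay to age 3: R₀ = 0.72 × (0.76 × 7.8) = 0.72 × 5.9280 = 4.2682
Higher: breed at age 2 (4.8211).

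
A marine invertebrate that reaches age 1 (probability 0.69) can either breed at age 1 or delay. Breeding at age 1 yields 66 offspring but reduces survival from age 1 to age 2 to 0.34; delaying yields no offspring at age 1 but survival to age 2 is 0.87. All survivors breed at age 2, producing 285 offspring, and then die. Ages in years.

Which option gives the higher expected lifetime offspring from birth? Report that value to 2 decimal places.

breed at age 1: R₀ = 0.69 × (66 + 0.34 × 285) = 0.69 × 162.9000 = 112.4010
delay to age 2: R₀ = 0.69 × (0.87 × 285) = 0.69 × 247.9500 = 171.0855
Higher: delay to age 2 (171.0855).

171.09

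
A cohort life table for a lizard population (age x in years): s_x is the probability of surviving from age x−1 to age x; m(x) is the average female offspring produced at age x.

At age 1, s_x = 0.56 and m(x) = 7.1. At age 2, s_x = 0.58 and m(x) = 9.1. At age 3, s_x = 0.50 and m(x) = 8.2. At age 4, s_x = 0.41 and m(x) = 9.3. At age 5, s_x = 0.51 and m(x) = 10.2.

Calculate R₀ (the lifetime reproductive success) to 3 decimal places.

Survivorship from birth: l_x = s_1·s_2·…·s_x.
  l_1 = 0.56000
  l_2 = 0.32480
  l_3 = 0.16240
  l_4 = 0.06658
  l_5 = 0.03396
R₀ = Σ l_x m(x):
  age 1: 0.56000 × 7.1 = 3.9760
  age 2: 0.32480 × 9.1 = 2.9557
  age 3: 0.16240 × 8.2 = 1.3317
  age 4: 0.06658 × 9.3 = 0.6192
  age 5: 0.03396 × 10.2 = 0.3464
R₀ = 3.9760 + 2.9557 + 1.3317 + 0.6192 + 0.3464 = 9.2289

9.229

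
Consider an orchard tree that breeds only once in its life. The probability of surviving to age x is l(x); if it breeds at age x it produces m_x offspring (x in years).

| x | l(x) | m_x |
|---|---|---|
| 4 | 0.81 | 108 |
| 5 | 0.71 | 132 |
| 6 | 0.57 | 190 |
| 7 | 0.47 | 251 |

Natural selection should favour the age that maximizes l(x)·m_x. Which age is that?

7

Expected offspring if breeding at age x = l(x) × m_x:
  age 4: 0.81 × 108 = 87.480
  age 5: 0.71 × 132 = 93.720
  age 6: 0.57 × 190 = 108.300
  age 7: 0.47 × 251 = 117.970
Maximum at age 7 (117.970).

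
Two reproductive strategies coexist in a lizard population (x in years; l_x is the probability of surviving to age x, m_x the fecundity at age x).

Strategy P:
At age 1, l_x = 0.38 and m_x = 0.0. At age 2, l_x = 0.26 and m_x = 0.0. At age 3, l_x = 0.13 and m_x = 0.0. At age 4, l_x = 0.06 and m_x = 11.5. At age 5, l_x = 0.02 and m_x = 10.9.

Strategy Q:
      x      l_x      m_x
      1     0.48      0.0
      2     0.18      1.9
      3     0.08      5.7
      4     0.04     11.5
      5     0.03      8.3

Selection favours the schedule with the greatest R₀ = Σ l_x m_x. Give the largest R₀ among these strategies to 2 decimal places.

1.51

Strategy P: R₀ = 0.38×0.0 + 0.26×0.0 + 0.13×0.0 + 0.06×11.5 + 0.02×10.9 = 0.9080
Strategy Q: R₀ = 0.48×0.0 + 0.18×1.9 + 0.08×5.7 + 0.04×11.5 + 0.03×8.3 = 1.5070
Highest R₀: strategy Q with 1.5070.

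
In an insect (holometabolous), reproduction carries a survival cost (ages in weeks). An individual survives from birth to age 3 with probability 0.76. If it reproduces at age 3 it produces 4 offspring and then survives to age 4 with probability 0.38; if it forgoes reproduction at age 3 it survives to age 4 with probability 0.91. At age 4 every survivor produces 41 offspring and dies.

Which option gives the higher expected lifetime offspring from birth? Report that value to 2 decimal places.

28.36

breed at age 3: R₀ = 0.76 × (4 + 0.38 × 41) = 0.76 × 19.5800 = 14.8808
delay to age 4: R₀ = 0.76 × (0.91 × 41) = 0.76 × 37.3100 = 28.3556
Higher: delay to age 4 (28.3556).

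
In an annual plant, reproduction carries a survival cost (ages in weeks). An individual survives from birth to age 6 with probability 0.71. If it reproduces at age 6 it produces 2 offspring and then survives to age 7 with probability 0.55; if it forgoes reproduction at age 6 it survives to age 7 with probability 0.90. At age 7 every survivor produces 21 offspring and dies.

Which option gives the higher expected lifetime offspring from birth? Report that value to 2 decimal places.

13.42

breed at age 6: R₀ = 0.71 × (2 + 0.55 × 21) = 0.71 × 13.5500 = 9.6205
delay to age 7: R₀ = 0.71 × (0.90 × 21) = 0.71 × 18.9000 = 13.4190
Higher: delay to age 7 (13.4190).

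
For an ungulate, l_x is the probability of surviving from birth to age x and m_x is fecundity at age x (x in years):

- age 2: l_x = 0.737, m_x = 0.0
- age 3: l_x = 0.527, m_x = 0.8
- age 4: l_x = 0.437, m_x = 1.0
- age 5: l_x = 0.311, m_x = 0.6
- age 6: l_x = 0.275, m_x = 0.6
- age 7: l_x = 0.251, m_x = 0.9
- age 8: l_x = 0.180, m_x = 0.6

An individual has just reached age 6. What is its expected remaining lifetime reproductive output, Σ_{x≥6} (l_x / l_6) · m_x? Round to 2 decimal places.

l_6 = 0.275. Conditional survival from age 6 to x is l_x / l_6.
  x=6: (0.275/0.275) × 0.6 = 0.6000
  x=7: (0.251/0.275) × 0.9 = 0.8215
  x=8: (0.180/0.275) × 0.6 = 0.3927
Sum = 0.6000 + 0.8215 + 0.3927 = 1.8142

1.81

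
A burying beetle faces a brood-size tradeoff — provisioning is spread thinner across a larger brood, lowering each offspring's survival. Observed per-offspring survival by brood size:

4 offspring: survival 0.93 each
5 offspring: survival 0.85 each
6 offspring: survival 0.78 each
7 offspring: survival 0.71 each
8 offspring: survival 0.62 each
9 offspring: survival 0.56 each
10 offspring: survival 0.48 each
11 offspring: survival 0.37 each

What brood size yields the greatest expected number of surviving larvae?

Expected surviving larvae = c × s(c):
  c=4: 4 × 0.93 = 3.720
  c=5: 5 × 0.85 = 4.250
  c=6: 6 × 0.78 = 4.680
  c=7: 7 × 0.71 = 4.970
  c=8: 8 × 0.62 = 4.960
  c=9: 9 × 0.56 = 5.040
  c=10: 10 × 0.48 = 4.800
  c=11: 11 × 0.37 = 4.070
Maximum at c = 9 (5.040 surviving larvae).

9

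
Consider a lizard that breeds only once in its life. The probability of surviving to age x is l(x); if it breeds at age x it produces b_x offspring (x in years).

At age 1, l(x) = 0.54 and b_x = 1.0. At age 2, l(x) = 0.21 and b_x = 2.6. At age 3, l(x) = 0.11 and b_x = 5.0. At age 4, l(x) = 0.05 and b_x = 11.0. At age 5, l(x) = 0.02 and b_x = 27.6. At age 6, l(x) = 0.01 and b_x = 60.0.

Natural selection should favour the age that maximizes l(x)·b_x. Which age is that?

Expected offspring if breeding at age x = l(x) × b_x:
  age 1: 0.54 × 1.0 = 0.540
  age 2: 0.21 × 2.6 = 0.546
  age 3: 0.11 × 5.0 = 0.550
  age 4: 0.05 × 11.0 = 0.550
  age 5: 0.02 × 27.6 = 0.552
  age 6: 0.01 × 60.0 = 0.600
Maximum at age 6 (0.600).

6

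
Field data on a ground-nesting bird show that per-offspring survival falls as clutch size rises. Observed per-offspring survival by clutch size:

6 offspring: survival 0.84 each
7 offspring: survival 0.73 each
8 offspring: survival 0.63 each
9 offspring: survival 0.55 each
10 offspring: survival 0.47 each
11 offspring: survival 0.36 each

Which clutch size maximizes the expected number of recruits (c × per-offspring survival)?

7

Expected recruits = c × s(c):
  c=6: 6 × 0.84 = 5.040
  c=7: 7 × 0.73 = 5.110
  c=8: 8 × 0.63 = 5.040
  c=9: 9 × 0.55 = 4.950
  c=10: 10 × 0.47 = 4.700
  c=11: 11 × 0.36 = 3.960
Maximum at c = 7 (5.110 recruits).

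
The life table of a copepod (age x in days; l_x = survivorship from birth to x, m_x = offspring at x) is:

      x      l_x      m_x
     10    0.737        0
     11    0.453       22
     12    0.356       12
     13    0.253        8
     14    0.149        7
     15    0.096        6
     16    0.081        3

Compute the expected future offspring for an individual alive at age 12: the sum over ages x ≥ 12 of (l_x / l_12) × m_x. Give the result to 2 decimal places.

22.92

l_12 = 0.356. Conditional survival from age 12 to x is l_x / l_12.
  x=12: (0.356/0.356) × 12 = 12.0000
  x=13: (0.253/0.356) × 8 = 5.6854
  x=14: (0.149/0.356) × 7 = 2.9298
  x=15: (0.096/0.356) × 6 = 1.6180
  x=16: (0.081/0.356) × 3 = 0.6826
Sum = 12.0000 + 5.6854 + 2.9298 + 1.6180 + 0.6826 = 22.9157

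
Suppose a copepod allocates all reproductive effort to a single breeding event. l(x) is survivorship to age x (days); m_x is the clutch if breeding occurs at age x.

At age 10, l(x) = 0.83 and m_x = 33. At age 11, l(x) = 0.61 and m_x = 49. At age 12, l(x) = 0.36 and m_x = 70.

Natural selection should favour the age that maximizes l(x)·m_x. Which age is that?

Expected offspring if breeding at age x = l(x) × m_x:
  age 10: 0.83 × 33 = 27.390
  age 11: 0.61 × 49 = 29.890
  age 12: 0.36 × 70 = 25.200
Maximum at age 11 (29.890).

11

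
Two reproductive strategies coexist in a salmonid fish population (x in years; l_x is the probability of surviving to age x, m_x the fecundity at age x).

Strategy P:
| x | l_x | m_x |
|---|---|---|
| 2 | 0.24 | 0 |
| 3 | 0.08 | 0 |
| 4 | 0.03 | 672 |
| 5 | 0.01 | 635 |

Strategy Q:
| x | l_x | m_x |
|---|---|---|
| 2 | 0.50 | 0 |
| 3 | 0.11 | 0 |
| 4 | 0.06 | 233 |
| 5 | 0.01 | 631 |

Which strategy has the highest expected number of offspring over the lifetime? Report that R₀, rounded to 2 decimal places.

Strategy P: R₀ = 0.24×0 + 0.08×0 + 0.03×672 + 0.01×635 = 26.5100
Strategy Q: R₀ = 0.50×0 + 0.11×0 + 0.06×233 + 0.01×631 = 20.2900
Highest R₀: strategy P with 26.5100.

26.51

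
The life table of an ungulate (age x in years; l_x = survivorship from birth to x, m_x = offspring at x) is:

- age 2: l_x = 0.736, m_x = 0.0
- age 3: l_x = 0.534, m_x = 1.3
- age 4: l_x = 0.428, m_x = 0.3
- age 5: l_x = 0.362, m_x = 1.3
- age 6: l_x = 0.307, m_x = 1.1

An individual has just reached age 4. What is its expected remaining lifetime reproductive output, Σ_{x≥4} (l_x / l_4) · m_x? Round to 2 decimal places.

2.19

l_4 = 0.428. Conditional survival from age 4 to x is l_x / l_4.
  x=4: (0.428/0.428) × 0.3 = 0.3000
  x=5: (0.362/0.428) × 1.3 = 1.0995
  x=6: (0.307/0.428) × 1.1 = 0.7890
Sum = 0.3000 + 1.0995 + 0.7890 = 2.1886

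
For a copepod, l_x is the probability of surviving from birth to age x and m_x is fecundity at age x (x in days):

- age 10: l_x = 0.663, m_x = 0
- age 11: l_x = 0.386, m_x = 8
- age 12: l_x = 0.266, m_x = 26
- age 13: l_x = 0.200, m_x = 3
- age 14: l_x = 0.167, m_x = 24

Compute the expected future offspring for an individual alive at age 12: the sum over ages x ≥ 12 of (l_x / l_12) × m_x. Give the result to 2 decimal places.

43.32

l_12 = 0.266. Conditional survival from age 12 to x is l_x / l_12.
  x=12: (0.266/0.266) × 26 = 26.0000
  x=13: (0.200/0.266) × 3 = 2.2556
  x=14: (0.167/0.266) × 24 = 15.0677
Sum = 26.0000 + 2.2556 + 15.0677 = 43.3233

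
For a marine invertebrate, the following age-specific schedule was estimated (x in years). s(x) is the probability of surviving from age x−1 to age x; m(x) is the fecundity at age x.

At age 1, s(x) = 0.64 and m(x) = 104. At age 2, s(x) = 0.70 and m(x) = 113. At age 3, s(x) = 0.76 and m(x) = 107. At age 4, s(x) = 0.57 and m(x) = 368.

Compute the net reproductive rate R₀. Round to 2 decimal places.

Survivorship from birth: l_x = s_1·s_2·…·s_x.
  l_1 = 0.64000
  l_2 = 0.44800
  l_3 = 0.34048
  l_4 = 0.19407
R₀ = Σ l_x m(x):
  age 1: 0.64000 × 104 = 66.5600
  age 2: 0.44800 × 113 = 50.6240
  age 3: 0.34048 × 107 = 36.4314
  age 4: 0.19407 × 368 = 71.4178
R₀ = 66.5600 + 50.6240 + 36.4314 + 71.4178 = 225.0331

225.03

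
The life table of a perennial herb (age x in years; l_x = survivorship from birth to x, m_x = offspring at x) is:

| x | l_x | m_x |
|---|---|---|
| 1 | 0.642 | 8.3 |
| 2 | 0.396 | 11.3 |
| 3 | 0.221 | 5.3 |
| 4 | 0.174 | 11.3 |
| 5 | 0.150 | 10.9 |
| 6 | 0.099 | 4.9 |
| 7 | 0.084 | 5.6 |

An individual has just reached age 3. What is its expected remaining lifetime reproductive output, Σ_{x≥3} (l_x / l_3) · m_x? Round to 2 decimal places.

25.92

l_3 = 0.221. Conditional survival from age 3 to x is l_x / l_3.
  x=3: (0.221/0.221) × 5.3 = 5.3000
  x=4: (0.174/0.221) × 11.3 = 8.8968
  x=5: (0.150/0.221) × 10.9 = 7.3982
  x=6: (0.099/0.221) × 4.9 = 2.1950
  x=7: (0.084/0.221) × 5.6 = 2.1285
Sum = 5.3000 + 8.8968 + 7.3982 + 2.1950 + 2.1285 = 25.9186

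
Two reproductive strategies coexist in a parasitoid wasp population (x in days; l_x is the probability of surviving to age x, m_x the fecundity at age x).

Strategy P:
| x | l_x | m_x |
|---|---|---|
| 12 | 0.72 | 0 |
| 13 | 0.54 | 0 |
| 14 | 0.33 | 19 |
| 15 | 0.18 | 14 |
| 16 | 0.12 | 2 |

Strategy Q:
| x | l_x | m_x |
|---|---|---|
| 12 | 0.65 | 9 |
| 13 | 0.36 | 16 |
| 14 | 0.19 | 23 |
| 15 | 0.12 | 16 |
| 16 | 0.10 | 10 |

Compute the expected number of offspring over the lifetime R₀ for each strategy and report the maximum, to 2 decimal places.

18.90

Strategy P: R₀ = 0.72×0 + 0.54×0 + 0.33×19 + 0.18×14 + 0.12×2 = 9.0300
Strategy Q: R₀ = 0.65×9 + 0.36×16 + 0.19×23 + 0.12×16 + 0.10×10 = 18.9000
Highest R₀: strategy Q with 18.9000.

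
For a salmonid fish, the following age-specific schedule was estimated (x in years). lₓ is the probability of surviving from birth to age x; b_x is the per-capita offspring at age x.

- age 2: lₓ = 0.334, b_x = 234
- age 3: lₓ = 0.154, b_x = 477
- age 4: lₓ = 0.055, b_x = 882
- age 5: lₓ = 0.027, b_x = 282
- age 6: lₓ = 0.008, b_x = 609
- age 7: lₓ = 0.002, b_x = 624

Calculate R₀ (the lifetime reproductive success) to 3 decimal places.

R₀ = Σ lₓ b_x:
  age 2: 0.334 × 234 = 78.1560
  age 3: 0.154 × 477 = 73.4580
  age 4: 0.055 × 882 = 48.5100
  age 5: 0.027 × 282 = 7.6140
  age 6: 0.008 × 609 = 4.8720
  age 7: 0.002 × 624 = 1.2480
R₀ = 78.1560 + 73.4580 + 48.5100 + 7.6140 + 4.8720 + 1.2480 = 213.8580

213.858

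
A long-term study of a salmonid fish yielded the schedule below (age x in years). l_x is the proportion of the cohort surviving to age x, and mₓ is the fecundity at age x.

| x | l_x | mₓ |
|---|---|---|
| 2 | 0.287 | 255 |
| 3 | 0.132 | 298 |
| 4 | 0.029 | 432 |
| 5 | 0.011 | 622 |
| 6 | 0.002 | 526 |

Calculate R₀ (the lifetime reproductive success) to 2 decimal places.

132.94

R₀ = Σ l_x mₓ:
  age 2: 0.287 × 255 = 73.1850
  age 3: 0.132 × 298 = 39.3360
  age 4: 0.029 × 432 = 12.5280
  age 5: 0.011 × 622 = 6.8420
  age 6: 0.002 × 526 = 1.0520
R₀ = 73.1850 + 39.3360 + 12.5280 + 6.8420 + 1.0520 = 132.9430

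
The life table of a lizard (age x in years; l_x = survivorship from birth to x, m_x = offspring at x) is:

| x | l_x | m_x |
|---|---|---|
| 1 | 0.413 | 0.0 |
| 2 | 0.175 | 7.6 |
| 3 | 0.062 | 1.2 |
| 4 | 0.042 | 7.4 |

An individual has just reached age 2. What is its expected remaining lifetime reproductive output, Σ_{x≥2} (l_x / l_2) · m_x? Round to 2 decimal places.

l_2 = 0.175. Conditional survival from age 2 to x is l_x / l_2.
  x=2: (0.175/0.175) × 7.6 = 7.6000
  x=3: (0.062/0.175) × 1.2 = 0.4251
  x=4: (0.042/0.175) × 7.4 = 1.7760
Sum = 7.6000 + 0.4251 + 1.7760 = 9.8011

9.80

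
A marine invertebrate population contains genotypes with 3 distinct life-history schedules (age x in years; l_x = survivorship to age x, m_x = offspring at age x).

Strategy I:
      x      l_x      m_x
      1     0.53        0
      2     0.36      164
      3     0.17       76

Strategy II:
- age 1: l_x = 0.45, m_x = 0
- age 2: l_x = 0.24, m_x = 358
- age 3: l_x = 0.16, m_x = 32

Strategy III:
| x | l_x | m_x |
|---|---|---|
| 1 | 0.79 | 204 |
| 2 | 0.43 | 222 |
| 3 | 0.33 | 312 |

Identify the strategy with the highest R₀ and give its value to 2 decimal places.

359.58

Strategy I: R₀ = 0.53×0 + 0.36×164 + 0.17×76 = 71.9600
Strategy II: R₀ = 0.45×0 + 0.24×358 + 0.16×32 = 91.0400
Strategy III: R₀ = 0.79×204 + 0.43×222 + 0.33×312 = 359.5800
Highest R₀: strategy III with 359.5800.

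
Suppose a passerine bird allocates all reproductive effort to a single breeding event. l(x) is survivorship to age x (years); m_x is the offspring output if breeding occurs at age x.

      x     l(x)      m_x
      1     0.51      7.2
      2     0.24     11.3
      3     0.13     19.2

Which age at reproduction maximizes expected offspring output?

Expected offspring if breeding at age x = l(x) × m_x:
  age 1: 0.51 × 7.2 = 3.672
  age 2: 0.24 × 11.3 = 2.712
  age 3: 0.13 × 19.2 = 2.496
Maximum at age 1 (3.672).

1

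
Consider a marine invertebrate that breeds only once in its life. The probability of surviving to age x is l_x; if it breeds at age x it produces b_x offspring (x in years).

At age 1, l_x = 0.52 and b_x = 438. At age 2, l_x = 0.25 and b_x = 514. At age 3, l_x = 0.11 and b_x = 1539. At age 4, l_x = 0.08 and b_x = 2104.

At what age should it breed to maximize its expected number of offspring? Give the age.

Expected offspring if breeding at age x = l_x × b_x:
  age 1: 0.52 × 438 = 227.760
  age 2: 0.25 × 514 = 128.500
  age 3: 0.11 × 1539 = 169.290
  age 4: 0.08 × 2104 = 168.320
Maximum at age 1 (227.760).

1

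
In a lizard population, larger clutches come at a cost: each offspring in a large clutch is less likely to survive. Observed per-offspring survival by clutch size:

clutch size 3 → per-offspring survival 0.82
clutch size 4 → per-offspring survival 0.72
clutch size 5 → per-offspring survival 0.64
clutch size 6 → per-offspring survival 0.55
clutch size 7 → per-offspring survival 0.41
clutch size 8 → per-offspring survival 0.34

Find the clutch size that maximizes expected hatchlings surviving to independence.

6

Expected hatchlings surviving to independence = c × s(c):
  c=3: 3 × 0.82 = 2.460
  c=4: 4 × 0.72 = 2.880
  c=5: 5 × 0.64 = 3.200
  c=6: 6 × 0.55 = 3.300
  c=7: 7 × 0.41 = 2.870
  c=8: 8 × 0.34 = 2.720
Maximum at c = 6 (3.300 hatchlings surviving to independence).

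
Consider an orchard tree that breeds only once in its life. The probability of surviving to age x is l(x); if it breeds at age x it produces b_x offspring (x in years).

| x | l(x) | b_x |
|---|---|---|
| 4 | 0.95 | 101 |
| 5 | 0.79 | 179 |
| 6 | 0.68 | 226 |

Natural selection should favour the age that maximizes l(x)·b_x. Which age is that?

6

Expected offspring if breeding at age x = l(x) × b_x:
  age 4: 0.95 × 101 = 95.950
  age 5: 0.79 × 179 = 141.410
  age 6: 0.68 × 226 = 153.680
Maximum at age 6 (153.680).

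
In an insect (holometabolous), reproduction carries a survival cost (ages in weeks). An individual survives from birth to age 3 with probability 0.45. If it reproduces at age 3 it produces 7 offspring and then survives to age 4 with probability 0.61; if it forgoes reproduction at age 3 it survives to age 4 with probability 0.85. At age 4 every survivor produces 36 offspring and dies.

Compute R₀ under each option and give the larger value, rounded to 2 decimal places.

13.77

breed at age 3: R₀ = 0.45 × (7 + 0.61 × 36) = 0.45 × 28.9600 = 13.0320
delay to age 4: R₀ = 0.45 × (0.85 × 36) = 0.45 × 30.6000 = 13.7700
Higher: delay to age 4 (13.7700).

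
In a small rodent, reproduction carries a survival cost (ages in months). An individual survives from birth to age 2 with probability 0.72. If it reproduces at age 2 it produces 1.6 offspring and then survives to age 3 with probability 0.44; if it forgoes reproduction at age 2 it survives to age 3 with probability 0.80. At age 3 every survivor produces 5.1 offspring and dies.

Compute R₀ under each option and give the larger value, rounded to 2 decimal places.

2.94

breed at age 2: R₀ = 0.72 × (1.6 + 0.44 × 5.1) = 0.72 × 3.8440 = 2.7677
delay to age 3: R₀ = 0.72 × (0.80 × 5.1) = 0.72 × 4.0800 = 2.9376
Higher: delay to age 3 (2.9376).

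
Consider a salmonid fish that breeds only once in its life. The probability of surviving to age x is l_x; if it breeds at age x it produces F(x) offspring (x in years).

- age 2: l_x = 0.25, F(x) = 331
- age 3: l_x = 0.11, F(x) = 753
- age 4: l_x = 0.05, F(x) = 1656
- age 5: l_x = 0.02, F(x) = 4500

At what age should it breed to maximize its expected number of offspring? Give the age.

5

Expected offspring if breeding at age x = l_x × F(x):
  age 2: 0.25 × 331 = 82.750
  age 3: 0.11 × 753 = 82.830
  age 4: 0.05 × 1656 = 82.800
  age 5: 0.02 × 4500 = 90.000
Maximum at age 5 (90.000).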